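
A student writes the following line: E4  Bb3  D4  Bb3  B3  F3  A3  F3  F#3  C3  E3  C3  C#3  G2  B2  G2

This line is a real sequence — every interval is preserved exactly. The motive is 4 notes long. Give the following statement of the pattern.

G#2 D2 F#2 D2

Taking 4-note groups, the heads are E4, B3, F#3, C#3: the pattern moves down a 4th.
Statement 5 starts on G#2 and keeps the same exact contour: G#2 D2 F#2 D2.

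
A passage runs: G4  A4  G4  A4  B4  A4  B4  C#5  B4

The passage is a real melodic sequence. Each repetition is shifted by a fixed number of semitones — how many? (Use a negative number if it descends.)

With a 3-note motive the entries are G4, A4, B4, each up a 2nd from the previous.
G4 to A4 spans +2 semitones.

2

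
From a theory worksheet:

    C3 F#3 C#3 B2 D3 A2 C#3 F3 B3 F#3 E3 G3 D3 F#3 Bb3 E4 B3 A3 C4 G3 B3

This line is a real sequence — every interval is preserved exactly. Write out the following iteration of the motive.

With a 7-note motive the entries are C3, F3, Bb3, each up a 4th from the previous.
From Eb4 the exact shape gives Eb4 A4 E4 D4 F4 C4 E4.

Eb4 A4 E4 D4 F4 C4 E4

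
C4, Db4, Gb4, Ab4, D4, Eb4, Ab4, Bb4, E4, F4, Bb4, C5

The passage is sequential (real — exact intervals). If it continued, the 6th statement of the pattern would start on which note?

A#4

Unit = 4 notes; the statements start on C4, D4, E4, moving up a 2nd each time.
Continuing: F#4 → G#4 → A#4. Statement 6 starts on A#4.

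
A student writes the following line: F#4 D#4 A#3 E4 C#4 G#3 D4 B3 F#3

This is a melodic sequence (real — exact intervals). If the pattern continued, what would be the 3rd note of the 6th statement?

The unit is 3 notes. Position-3 pitches of the 3 shown cells: A#3, G#3, F#3.
Extending down a 2nd: E3 → D3 → C3.

C3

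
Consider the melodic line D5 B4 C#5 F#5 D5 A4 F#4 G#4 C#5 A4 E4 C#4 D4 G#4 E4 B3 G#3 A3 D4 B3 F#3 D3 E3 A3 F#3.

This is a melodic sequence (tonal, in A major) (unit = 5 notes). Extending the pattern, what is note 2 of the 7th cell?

With 5-note cells, note 2 of each statement runs B4, F#4, C#4, G#3, D3.
Each moves down a 4th. Continuing: A2 → E2.

E2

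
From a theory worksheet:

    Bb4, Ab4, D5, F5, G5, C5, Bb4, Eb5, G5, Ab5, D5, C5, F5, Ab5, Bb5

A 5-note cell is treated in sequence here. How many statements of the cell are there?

15 notes in groups of 5 gives 15/5 = 3 statements.
Starts: Bb4, C5, D5 — each up a 2nd.

3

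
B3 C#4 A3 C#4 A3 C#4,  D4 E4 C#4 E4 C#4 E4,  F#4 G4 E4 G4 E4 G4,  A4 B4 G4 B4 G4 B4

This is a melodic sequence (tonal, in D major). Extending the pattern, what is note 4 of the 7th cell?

With 6-note cells, note 4 of each statement runs C#4, E4, G4, B4.
Each moves up a 3rd. Continuing: D5 → F#5 → A5.

A5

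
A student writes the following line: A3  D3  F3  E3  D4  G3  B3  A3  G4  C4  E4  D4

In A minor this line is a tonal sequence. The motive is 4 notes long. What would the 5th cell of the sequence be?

F5 B4 D5 C5

Taking 4-note groups, the heads are A3, D4, G4: the pattern moves up a 4th.
Extending up a 4th: C5 → F5.
Statement 5 starts on F5 and keeps the same diatonic contour: F5 B4 D5 C5.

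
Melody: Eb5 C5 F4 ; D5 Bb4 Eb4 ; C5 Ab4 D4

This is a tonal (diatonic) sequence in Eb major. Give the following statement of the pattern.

With a 3-note motive the entries are Eb5, D5, C5, each down a 2nd from the previous.
So cell 4 is Bb4 G4 C4.

Bb4 G4 C4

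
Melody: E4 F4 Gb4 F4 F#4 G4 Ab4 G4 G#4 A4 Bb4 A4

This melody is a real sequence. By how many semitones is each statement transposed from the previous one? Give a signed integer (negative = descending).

Unit = 4 notes; the statements start on E4, F#4, G#4, moving up a 2nd each time.
E4→F#4 is 66 − 64 = 2 semitones.

2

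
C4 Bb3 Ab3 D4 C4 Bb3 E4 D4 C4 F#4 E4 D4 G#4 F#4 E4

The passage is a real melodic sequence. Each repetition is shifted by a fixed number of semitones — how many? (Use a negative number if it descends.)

2

Unit = 3 notes; the statements start on C4, D4, E4, F#4, G#4, moving up a 2nd each time.
C4 to D4 spans +2 semitones.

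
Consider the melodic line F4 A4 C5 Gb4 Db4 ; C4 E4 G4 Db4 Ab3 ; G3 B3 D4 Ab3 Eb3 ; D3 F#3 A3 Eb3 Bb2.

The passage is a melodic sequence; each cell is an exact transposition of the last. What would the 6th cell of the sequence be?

E2 G#2 B2 F2 C2

Taking 5-note groups, the heads are F4, C4, G3, D3: the pattern moves down a 4th.
Carrying on: A2 → E2.
From E2 the exact shape gives E2 G#2 B2 F2 C2.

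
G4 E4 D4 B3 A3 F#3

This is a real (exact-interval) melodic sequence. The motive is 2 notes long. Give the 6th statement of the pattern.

F#2 D#2

The 2-note cells begin on G4, D4, A3 — each down a 4th from the last.
Extending down a 4th: E3 → B2 → F#2.
From F#2 the exact shape gives F#2 D#2.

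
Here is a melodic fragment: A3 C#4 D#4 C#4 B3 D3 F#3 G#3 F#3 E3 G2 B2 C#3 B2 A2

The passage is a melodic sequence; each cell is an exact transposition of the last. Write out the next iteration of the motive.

C2 E2 F#2 E2 D2

With a 5-note motive the entries are A3, D3, G2, each down a 5th from the previous.
From C2 the exact shape gives C2 E2 F#2 E2 D2.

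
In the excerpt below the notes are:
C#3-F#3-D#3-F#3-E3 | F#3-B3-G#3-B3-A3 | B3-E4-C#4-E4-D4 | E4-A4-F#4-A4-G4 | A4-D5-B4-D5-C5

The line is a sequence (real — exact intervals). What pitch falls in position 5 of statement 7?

With 5-note cells, note 5 of each statement runs E3, A3, D4, G4, C5.
Each moves up a 4th. Continuing: F5 → Bb5.

Bb5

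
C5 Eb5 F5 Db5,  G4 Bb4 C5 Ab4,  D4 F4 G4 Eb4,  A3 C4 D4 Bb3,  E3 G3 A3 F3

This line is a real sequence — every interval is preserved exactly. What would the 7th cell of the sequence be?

F#2 A2 B2 G2

Unit = 4 notes; the statements start on C5, G4, D4, A3, E3, moving down a 4th each time.
Carrying on: B2 → F#2.
So cell 7 is F#2 A2 B2 G2.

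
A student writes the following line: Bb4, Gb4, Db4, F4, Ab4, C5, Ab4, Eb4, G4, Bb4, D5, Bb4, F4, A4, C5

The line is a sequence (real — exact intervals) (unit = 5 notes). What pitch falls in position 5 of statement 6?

With 5-note cells, note 5 of each statement runs Ab4, Bb4, C5.
Carrying that up a 2nd forward: D5 → E5 → F#5.

F#5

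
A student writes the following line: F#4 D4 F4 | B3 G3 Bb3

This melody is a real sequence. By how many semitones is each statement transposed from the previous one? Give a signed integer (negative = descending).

With a 3-note motive the entries are F#4, B3, each down a 5th from the previous.
F#4 to B3 spans -7 semitones.

-7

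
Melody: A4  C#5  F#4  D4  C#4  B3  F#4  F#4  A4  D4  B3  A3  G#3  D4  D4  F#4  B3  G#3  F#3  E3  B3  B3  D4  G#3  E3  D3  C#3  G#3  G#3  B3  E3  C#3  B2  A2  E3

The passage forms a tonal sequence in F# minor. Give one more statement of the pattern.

E3 G#3 C#3 A2 G#2 F#2 C#3

Taking 7-note groups, the heads are A4, F#4, D4, B3, G#3: the pattern moves down a 3rd.
From E3 the diatonic shape gives E3 G#3 C#3 A2 G#2 F#2 C#3.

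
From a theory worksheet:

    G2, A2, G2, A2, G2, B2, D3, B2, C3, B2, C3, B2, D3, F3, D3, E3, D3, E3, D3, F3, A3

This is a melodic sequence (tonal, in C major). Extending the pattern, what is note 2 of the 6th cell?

With 7-note cells, note 2 of each statement runs A2, C3, E3.
Carrying that up a 3rd forward: G3 → B3 → D4.

D4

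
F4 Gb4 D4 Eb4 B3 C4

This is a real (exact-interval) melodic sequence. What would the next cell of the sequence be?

Unit = 2 notes; the statements start on F4, D4, B3, moving down a 3rd each time.
Statement 4 starts on G#3 and keeps the same exact contour: G#3 A3.

G#3 A3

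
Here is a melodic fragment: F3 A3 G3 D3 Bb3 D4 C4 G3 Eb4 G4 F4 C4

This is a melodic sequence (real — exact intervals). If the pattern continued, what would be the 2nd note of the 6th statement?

Bb5

Grouping in 4s, the 2nd note of each cell is A3, D4, G4.
Extending up a 4th: C5 → F5 → Bb5.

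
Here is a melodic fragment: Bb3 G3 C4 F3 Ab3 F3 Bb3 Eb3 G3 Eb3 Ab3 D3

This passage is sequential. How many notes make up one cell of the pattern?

4

Try groups of 4 (3 cells in 12 notes):
Bb3 G3 C4 F3 | Ab3 F3 Bb3 Eb3 | G3 Eb3 Ab3 D3
Every group is a transposition down a 2nd of the one before; no shorter unit works.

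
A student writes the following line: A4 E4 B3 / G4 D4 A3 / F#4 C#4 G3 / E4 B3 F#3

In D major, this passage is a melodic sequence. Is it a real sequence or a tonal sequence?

Every note is diatonic to D major.
Cell 1 has -5 semitones from note 2 to 3, but cell 3 has -6 — the interval quality changes while the contour stays the same, which is the hallmark of a tonal sequence.

tonal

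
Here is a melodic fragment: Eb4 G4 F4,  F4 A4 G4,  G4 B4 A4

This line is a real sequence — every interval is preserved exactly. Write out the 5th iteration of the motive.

B4 D#5 C#5

Taking 3-note groups, the heads are Eb4, F4, G4: the pattern moves up a 2nd.
Extending up a 2nd: A4 → B4.
So cell 5 is B4 D#5 C#5.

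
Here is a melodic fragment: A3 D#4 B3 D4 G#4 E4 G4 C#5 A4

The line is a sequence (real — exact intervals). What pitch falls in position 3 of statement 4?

The unit is 3 notes. Position-3 pitches of the 3 shown cells: B3, E4, A4.
One more up a 4th gives D5.

D5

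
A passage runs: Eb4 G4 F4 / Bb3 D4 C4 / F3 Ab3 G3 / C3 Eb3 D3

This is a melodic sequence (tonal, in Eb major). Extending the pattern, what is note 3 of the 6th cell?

Eb2

The unit is 3 notes. Position-3 pitches of the 4 shown cells: F4, C4, G3, D3.
Extending down a 4th: Ab2 → Eb2.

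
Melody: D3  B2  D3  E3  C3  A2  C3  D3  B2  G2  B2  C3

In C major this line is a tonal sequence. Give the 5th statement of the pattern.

Taking 4-note groups, the heads are D3, C3, B2: the pattern moves down a 2nd.
Continuing the starts: A2 → G2.
Statement 5 starts on G2 and keeps the same diatonic contour: G2 E2 G2 A2.

G2 E2 G2 A2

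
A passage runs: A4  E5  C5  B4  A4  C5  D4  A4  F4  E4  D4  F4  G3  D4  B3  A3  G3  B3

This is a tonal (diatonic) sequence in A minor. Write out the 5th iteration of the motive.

The 6-note cells begin on A4, D4, G3 — each down a 5th from the last.
Carrying on: C3 → F2.
So cell 5 is F2 C3 A2 G2 F2 A2.

F2 C3 A2 G2 F2 A2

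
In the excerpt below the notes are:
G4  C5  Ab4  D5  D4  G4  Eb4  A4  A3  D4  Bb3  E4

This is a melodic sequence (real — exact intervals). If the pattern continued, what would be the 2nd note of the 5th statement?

With 4-note cells, note 2 of each statement runs C5, G4, D4.
Extending down a 4th: A3 → E3.

E3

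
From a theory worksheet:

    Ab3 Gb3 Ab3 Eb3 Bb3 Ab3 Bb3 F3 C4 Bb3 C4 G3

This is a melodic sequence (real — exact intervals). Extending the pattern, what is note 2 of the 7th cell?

Grouping in 4s, the 2nd note of each cell is Gb3, Ab3, Bb3.
Extending up a 2nd: C4 → D4 → E4 → F#4.

F#4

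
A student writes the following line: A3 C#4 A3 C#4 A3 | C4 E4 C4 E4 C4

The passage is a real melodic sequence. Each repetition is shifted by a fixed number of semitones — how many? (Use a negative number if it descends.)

Unit = 5 notes; the statements start on A3, C4, moving up a 3rd each time.
Counting half-steps from A3 to C4: 3.

3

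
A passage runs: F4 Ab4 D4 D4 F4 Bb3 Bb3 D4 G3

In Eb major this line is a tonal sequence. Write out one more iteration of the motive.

Unit = 3 notes; the statements start on F4, D4, Bb3, moving down a 3rd each time.
From G3 the diatonic shape gives G3 Bb3 Eb3.

G3 Bb3 Eb3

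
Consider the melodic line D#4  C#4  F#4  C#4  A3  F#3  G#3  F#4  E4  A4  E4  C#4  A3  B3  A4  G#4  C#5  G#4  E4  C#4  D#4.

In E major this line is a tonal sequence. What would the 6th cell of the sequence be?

G#5 F#5 B5 F#5 D#5 B4 C#5

Taking 7-note groups, the heads are D#4, F#4, A4: the pattern moves up a 3rd.
Extending up a 3rd: C#5 → E5 → G#5.
From G#5 the diatonic shape gives G#5 F#5 B5 F#5 D#5 B4 C#5.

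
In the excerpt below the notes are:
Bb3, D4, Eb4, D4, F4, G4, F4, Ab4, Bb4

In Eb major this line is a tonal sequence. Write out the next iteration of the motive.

Ab4 C5 D5

With a 3-note motive the entries are Bb3, D4, F4, each up a 3rd from the previous.
From Ab4 the diatonic shape gives Ab4 C5 D5.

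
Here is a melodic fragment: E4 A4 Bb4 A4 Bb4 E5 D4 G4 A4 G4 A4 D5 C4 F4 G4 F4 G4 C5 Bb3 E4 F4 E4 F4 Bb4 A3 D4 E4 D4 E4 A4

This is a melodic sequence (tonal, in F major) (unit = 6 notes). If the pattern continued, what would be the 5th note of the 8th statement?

With 6-note cells, note 5 of each statement runs Bb4, A4, G4, F4, E4.
Each moves down a 2nd. Continuing: D4 → C4 → Bb3.

Bb3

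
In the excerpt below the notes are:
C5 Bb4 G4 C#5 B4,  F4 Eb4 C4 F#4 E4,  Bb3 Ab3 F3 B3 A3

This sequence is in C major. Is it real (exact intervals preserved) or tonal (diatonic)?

Each cell has the same semitone pattern (-2, -3, 6, -2) — intervals are preserved exactly.
And Bb4 lies outside C major, so the sequence is real rather than tonal.

real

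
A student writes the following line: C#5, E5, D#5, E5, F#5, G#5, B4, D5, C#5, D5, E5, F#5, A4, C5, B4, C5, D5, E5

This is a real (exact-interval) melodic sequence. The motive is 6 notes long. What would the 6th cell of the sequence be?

The 6-note cells begin on C#5, B4, A4 — each down a 2nd from the last.
Extending down a 2nd: G4 → F4 → Eb4.
So cell 6 is Eb4 Gb4 F4 Gb4 Ab4 Bb4.

Eb4 Gb4 F4 Gb4 Ab4 Bb4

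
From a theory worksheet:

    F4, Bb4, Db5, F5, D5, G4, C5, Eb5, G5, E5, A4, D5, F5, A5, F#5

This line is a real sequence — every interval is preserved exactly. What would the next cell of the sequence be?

B4 E5 G5 B5 G#5

Taking 5-note groups, the heads are F4, G4, A4: the pattern moves up a 2nd.
From B4 the exact shape gives B4 E5 G5 B5 G#5.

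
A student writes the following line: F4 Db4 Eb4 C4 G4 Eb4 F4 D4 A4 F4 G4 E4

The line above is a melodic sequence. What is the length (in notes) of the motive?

There are 12 notes; a 4-note unit gives 3 cells:
F4 Db4 Eb4 C4 | G4 Eb4 F4 D4 | A4 F4 G4 E4
Each cell is the previous one up a 2nd — so the unit is 4 notes.

4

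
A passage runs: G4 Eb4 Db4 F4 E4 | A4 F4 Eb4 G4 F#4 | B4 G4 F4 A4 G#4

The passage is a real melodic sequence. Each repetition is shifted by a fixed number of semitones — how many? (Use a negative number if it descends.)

Unit = 5 notes; the statements start on G4, A4, B4, moving up a 2nd each time.
G4→A4 is 69 − 67 = 2 semitones.

2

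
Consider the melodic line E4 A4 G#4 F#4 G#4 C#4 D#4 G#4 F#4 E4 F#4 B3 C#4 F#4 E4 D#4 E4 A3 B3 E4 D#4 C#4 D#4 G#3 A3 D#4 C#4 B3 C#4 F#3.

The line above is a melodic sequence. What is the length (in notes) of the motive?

30 notes total. Splitting into 5 groups of 6:
E4 A4 G#4 F#4 G#4 C#4 | D#4 G#4 F#4 E4 F#4 B3 | C#4 F#4 E4 D#4 E4 A3 | B3 E4 D#4 C#4 D#4 G#3 | A3 D#4 C#4 B3 C#4 F#3
That's a consistent down a 2nd shift per cell, and no other grouping gives one.

6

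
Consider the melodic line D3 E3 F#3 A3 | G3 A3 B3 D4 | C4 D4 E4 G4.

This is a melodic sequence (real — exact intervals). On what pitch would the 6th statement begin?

With a 4-note motive the entries are D3, G3, C4, each up a 4th from the previous.
Extending the heads up a 4th: F4 → Bb4 → Eb5.

Eb5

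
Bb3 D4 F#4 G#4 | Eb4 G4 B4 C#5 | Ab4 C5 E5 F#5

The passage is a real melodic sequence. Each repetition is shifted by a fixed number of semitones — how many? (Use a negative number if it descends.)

5

With a 4-note motive the entries are Bb3, Eb4, Ab4, each up a 4th from the previous.
Bb3 to Eb4 spans +5 semitones.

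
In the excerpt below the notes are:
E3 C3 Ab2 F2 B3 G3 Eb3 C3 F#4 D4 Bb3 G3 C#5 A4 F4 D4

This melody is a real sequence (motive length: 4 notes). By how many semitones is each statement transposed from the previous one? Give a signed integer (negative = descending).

With a 4-note motive the entries are E3, B3, F#4, C#5, each up a 5th from the previous.
E3 to B3 spans +7 semitones.

7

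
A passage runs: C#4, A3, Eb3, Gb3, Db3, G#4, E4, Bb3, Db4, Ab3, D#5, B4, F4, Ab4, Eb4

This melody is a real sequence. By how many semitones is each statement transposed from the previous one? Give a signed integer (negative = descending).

Taking 5-note groups, the heads are C#4, G#4, D#5: the pattern moves up a 5th.
Counting half-steps from C#4 to G#4: 7.

7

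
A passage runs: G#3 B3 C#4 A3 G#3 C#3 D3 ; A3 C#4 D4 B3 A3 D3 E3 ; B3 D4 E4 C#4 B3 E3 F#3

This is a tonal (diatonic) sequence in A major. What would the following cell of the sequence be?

C#4 E4 F#4 D4 C#4 F#3 G#3

Taking 7-note groups, the heads are G#3, A3, B3: the pattern moves up a 2nd.
So cell 4 is C#4 E4 F#4 D4 C#4 F#3 G#3.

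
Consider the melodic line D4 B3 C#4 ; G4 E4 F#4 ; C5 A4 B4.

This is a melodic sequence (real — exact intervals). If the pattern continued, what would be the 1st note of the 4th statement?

The unit is 3 notes. Position-1 pitches of the 3 shown cells: D4, G4, C5.
One more up a 4th gives F5.

F5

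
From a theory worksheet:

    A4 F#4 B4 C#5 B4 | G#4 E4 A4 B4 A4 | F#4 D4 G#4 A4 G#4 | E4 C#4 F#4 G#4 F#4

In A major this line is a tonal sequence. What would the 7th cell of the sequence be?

With a 5-note motive the entries are A4, G#4, F#4, E4, each down a 2nd from the previous.
Carrying on: D4 → C#4 → B3.
So cell 7 is B3 G#3 C#4 D4 C#4.

B3 G#3 C#4 D4 C#4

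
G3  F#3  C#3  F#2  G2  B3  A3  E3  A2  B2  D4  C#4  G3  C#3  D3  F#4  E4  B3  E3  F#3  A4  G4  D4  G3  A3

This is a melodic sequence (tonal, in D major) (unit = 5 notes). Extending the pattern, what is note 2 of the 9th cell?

A5

With 5-note cells, note 2 of each statement runs F#3, A3, C#4, E4, G4.
Carrying that up a 3rd forward: B4 → D5 → F#5 → A5.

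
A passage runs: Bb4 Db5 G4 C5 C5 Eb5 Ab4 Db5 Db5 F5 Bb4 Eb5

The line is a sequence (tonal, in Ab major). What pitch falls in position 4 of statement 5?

With 4-note cells, note 4 of each statement runs C5, Db5, Eb5.
Carrying that up a 2nd forward: F5 → G5.

G5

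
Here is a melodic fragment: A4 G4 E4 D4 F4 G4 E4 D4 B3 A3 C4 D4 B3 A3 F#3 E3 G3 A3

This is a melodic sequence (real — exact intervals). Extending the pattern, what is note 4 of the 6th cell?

The unit is 6 notes. Position-4 pitches of the 3 shown cells: D4, A3, E3.
Each moves down a 4th. Continuing: B2 → F#2 → C#2.

C#2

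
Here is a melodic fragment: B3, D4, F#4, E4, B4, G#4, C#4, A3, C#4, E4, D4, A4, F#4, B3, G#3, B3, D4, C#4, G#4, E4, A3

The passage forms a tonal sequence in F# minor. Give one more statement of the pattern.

F#3 A3 C#4 B3 F#4 D4 G#3

The 7-note cells begin on B3, A3, G#3 — each down a 2nd from the last.
From F#3 the diatonic shape gives F#3 A3 C#4 B3 F#4 D4 G#3.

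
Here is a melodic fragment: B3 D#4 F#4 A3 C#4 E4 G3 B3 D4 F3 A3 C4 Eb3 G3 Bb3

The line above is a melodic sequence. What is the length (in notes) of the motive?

There are 15 notes; a 3-note unit gives 5 cells:
B3 D#4 F#4 | A3 C#4 E4 | G3 B3 D4 | F3 A3 C4 | Eb3 G3 Bb3
Every group is a transposition down a 2nd of the one before; no shorter unit works.

3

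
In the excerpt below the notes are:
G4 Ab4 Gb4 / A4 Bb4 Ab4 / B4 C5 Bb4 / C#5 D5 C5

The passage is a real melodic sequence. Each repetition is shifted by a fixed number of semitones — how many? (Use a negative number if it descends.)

Unit = 3 notes; the statements start on G4, A4, B4, C#5, moving up a 2nd each time.
G4 to A4 spans +2 semitones.

2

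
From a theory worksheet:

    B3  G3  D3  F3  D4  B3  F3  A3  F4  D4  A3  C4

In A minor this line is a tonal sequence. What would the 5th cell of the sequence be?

C5 A4 E4 G4

Taking 4-note groups, the heads are B3, D4, F4: the pattern moves up a 3rd.
Carrying on: A4 → C5.
So cell 5 is C5 A4 E4 G4.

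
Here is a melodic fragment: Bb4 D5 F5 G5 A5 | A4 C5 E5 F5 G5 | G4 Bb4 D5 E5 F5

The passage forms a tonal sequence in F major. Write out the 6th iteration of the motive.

D4 F4 A4 Bb4 C5

With a 5-note motive the entries are Bb4, A4, G4, each down a 2nd from the previous.
Continuing the starts: F4 → E4 → D4.
From D4 the diatonic shape gives D4 F4 A4 Bb4 C5.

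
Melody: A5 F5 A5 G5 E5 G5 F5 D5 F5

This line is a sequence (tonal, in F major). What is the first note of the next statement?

E5

The 3-note cells begin on A5, G5, F5 — each down a 2nd from the last.
One more step down a 2nd gives E5.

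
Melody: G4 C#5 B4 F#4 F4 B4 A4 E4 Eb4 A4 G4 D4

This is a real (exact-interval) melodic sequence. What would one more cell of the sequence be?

Db4 G4 F4 C4

With a 4-note motive the entries are G4, F4, Eb4, each down a 2nd from the previous.
So cell 4 is Db4 G4 F4 C4.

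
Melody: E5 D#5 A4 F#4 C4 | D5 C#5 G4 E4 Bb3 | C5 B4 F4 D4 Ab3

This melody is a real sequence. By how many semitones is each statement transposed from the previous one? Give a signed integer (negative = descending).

Unit = 5 notes; the statements start on E5, D5, C5, moving down a 2nd each time.
E5→D5 is 74 − 76 = -2 semitones.

-2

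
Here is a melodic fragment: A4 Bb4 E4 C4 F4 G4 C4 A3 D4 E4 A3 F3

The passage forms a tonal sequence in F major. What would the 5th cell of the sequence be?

G3 A3 D3 Bb2

Taking 4-note groups, the heads are A4, F4, D4: the pattern moves down a 3rd.
Extending down a 3rd: Bb3 → G3.
Statement 5 starts on G3 and keeps the same diatonic contour: G3 A3 D3 Bb2.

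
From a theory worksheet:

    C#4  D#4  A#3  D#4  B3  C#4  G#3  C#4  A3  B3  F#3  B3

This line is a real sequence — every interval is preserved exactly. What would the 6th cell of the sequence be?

Eb3 F3 C3 F3

With a 4-note motive the entries are C#4, B3, A3, each down a 2nd from the previous.
Extending down a 2nd: G3 → F3 → Eb3.
From Eb3 the exact shape gives Eb3 F3 C3 F3.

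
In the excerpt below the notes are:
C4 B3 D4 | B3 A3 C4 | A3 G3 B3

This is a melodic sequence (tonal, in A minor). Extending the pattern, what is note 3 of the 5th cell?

With 3-note cells, note 3 of each statement runs D4, C4, B3.
Each moves down a 2nd. Continuing: A3 → G3.

G3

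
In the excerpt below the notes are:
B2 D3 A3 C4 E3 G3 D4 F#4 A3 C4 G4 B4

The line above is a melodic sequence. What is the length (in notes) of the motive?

Try groups of 4 (3 cells in 12 notes):
B2 D3 A3 C4 | E3 G3 D4 F#4 | A3 C4 G4 B4
Each cell is the previous one up a 4th — so the unit is 4 notes.

4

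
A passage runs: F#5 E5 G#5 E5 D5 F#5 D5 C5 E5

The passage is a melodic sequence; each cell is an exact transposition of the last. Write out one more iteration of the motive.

Taking 3-note groups, the heads are F#5, E5, D5: the pattern moves down a 2nd.
So cell 4 is C5 Bb4 D5.

C5 Bb4 D5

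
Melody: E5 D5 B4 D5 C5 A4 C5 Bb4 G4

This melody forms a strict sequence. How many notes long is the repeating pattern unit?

3

Try groups of 3 (3 cells in 9 notes):
E5 D5 B4 | D5 C5 A4 | C5 Bb4 G4
That's a consistent down a 2nd shift per cell, and no other grouping gives one.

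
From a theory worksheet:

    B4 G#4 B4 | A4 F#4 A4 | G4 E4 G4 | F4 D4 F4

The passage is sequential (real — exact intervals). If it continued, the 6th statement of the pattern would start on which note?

Taking 3-note groups, the heads are B4, A4, G4, F4: the pattern moves down a 2nd.
Extending the heads down a 2nd: Eb4 → Db4.

Db4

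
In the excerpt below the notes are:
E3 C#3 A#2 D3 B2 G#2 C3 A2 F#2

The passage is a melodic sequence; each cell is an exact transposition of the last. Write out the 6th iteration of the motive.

Gb2 Eb2 C2

With a 3-note motive the entries are E3, D3, C3, each down a 2nd from the previous.
Continuing the starts: Bb2 → Ab2 → Gb2.
Statement 6 starts on Gb2 and keeps the same exact contour: Gb2 Eb2 C2.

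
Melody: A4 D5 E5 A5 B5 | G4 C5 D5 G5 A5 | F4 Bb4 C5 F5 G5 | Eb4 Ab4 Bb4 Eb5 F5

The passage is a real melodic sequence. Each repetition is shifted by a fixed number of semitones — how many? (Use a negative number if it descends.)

With a 5-note motive the entries are A4, G4, F4, Eb4, each down a 2nd from the previous.
Counting half-steps from A4 to G4: -2.

-2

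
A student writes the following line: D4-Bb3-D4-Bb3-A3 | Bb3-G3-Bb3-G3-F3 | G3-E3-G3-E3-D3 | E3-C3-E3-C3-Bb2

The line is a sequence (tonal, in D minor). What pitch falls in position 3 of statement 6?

A2

The unit is 5 notes. Position-3 pitches of the 4 shown cells: D4, Bb3, G3, E3.
Extending down a 3rd: C3 → A2.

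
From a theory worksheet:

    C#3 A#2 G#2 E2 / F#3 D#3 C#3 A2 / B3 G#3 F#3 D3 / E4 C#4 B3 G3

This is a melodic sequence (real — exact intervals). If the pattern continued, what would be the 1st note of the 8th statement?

C6

Grouping in 4s, the 1st note of each cell is C#3, F#3, B3, E4.
Each moves up a 4th. Continuing: A4 → D5 → G5 → C6.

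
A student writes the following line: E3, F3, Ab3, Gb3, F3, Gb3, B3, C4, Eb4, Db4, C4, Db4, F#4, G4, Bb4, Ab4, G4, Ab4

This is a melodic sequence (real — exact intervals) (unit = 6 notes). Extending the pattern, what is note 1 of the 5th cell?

G#5

Grouping in 6s, the 1st note of each cell is E3, B3, F#4.
Extending up a 5th: C#5 → G#5.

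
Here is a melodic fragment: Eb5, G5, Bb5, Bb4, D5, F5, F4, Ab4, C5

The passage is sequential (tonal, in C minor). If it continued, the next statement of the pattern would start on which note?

Taking 3-note groups, the heads are Eb5, Bb4, F4: the pattern moves down a 4th.
The next head, down a 4th from F4, is C4.

C4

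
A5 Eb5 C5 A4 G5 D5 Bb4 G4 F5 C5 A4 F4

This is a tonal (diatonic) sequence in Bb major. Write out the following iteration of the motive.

Eb5 Bb4 G4 Eb4

Unit = 4 notes; the statements start on A5, G5, F5, moving down a 2nd each time.
So cell 4 is Eb5 Bb4 G4 Eb4.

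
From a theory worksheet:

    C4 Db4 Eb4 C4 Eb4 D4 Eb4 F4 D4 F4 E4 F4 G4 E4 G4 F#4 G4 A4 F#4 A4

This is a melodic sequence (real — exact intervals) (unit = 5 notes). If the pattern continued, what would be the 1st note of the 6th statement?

A#4

The unit is 5 notes. Position-1 pitches of the 4 shown cells: C4, D4, E4, F#4.
Each moves up a 2nd. Continuing: G#4 → A#4.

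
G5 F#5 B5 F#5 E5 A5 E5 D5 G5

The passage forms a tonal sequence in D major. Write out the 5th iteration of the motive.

C#5 B4 E5

Taking 3-note groups, the heads are G5, F#5, E5: the pattern moves down a 2nd.
Continuing the starts: D5 → C#5.
So cell 5 is C#5 B4 E5.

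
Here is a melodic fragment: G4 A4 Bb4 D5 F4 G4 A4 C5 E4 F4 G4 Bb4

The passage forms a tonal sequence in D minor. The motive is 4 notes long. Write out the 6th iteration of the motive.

Taking 4-note groups, the heads are G4, F4, E4: the pattern moves down a 2nd.
Carrying on: D4 → C4 → Bb3.
From Bb3 the diatonic shape gives Bb3 C4 D4 F4.

Bb3 C4 D4 F4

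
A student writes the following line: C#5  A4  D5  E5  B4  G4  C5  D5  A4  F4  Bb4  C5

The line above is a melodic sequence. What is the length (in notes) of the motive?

4

12 notes total. Splitting into 3 groups of 4:
C#5 A4 D5 E5 | B4 G4 C5 D5 | A4 F4 Bb4 C5
Every group is a transposition down a 2nd of the one before; no shorter unit works.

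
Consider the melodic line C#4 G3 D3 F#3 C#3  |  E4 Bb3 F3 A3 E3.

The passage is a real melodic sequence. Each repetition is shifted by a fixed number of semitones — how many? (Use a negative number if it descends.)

The 5-note cells begin on C#4, E4 — each up a 3rd from the last.
C#4→E4 is 64 − 61 = 3 semitones.

3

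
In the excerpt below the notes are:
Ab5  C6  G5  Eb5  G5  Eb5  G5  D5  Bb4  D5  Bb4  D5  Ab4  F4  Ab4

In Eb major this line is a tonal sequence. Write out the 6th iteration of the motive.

Taking 5-note groups, the heads are Ab5, Eb5, Bb4: the pattern moves down a 4th.
Continuing the starts: F4 → C4 → G3.
Statement 6 starts on G3 and keeps the same diatonic contour: G3 Bb3 F3 D3 F3.

G3 Bb3 F3 D3 F3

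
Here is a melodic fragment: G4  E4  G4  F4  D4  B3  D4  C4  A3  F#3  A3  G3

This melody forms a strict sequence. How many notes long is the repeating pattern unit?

Try groups of 4 (3 cells in 12 notes):
G4 E4 G4 F4 | D4 B3 D4 C4 | A3 F#3 A3 G3
Each cell is the previous one down a 4th — so the unit is 4 notes.

4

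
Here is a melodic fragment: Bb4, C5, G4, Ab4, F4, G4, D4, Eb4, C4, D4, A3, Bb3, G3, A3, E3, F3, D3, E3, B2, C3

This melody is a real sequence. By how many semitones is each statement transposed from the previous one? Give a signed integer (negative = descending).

The 4-note cells begin on Bb4, F4, C4, G3, D3 — each down a 4th from the last.
Bb4→F4 is 65 − 70 = -5 semitones.

-5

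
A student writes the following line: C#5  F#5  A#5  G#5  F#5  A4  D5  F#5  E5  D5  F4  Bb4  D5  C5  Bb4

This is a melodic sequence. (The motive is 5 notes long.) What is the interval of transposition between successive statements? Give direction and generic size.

down a 3rd

Taking 5-note groups, the heads are C#5, A4, F4: the pattern moves down a 3rd.
From C#5 to A4: down a 3rd.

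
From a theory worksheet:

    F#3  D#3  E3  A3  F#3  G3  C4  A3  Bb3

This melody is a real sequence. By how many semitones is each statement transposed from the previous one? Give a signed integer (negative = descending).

Taking 3-note groups, the heads are F#3, A3, C4: the pattern moves up a 3rd.
Counting half-steps from F#3 to A3: 3.

3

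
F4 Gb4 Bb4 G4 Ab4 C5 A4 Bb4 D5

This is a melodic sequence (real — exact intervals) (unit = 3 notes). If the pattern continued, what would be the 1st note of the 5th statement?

With 3-note cells, note 1 of each statement runs F4, G4, A4.
Extending up a 2nd: B4 → C#5.

C#5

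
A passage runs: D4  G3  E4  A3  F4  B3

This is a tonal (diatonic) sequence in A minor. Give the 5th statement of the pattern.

A4 D4

Taking 2-note groups, the heads are D4, E4, F4: the pattern moves up a 2nd.
Extending up a 2nd: G4 → A4.
Statement 5 starts on A4 and keeps the same diatonic contour: A4 D4.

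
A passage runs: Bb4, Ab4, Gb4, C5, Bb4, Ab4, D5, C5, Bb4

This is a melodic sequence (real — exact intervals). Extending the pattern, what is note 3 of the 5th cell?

D5

Grouping in 3s, the 3rd note of each cell is Gb4, Ab4, Bb4.
Carrying that up a 2nd forward: C5 → D5.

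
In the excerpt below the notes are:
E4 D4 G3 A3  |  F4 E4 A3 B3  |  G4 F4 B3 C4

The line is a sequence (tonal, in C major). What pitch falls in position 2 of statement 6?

B4

The unit is 4 notes. Position-2 pitches of the 3 shown cells: D4, E4, F4.
Extending up a 2nd: G4 → A4 → B4.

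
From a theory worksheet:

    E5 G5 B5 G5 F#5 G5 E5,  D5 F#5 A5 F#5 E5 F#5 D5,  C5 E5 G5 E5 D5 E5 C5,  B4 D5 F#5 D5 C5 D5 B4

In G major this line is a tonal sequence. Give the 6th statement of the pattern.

Unit = 7 notes; the statements start on E5, D5, C5, B4, moving down a 2nd each time.
Extending down a 2nd: A4 → G4.
So cell 6 is G4 B4 D5 B4 A4 B4 G4.

G4 B4 D5 B4 A4 B4 G4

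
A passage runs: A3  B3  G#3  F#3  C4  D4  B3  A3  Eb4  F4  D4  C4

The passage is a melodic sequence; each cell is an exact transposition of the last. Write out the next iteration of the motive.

With a 4-note motive the entries are A3, C4, Eb4, each up a 3rd from the previous.
From Gb4 the exact shape gives Gb4 Ab4 F4 Eb4.

Gb4 Ab4 F4 Eb4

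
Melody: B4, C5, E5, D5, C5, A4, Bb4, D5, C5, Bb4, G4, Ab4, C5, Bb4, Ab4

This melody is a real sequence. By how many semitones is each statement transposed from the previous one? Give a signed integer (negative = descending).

-2

Taking 5-note groups, the heads are B4, A4, G4: the pattern moves down a 2nd.
B4 to A4 spans -2 semitones.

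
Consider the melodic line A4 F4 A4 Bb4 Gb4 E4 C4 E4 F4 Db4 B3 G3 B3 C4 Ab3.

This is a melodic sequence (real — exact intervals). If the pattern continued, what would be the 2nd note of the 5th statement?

Grouping in 5s, the 2nd note of each cell is F4, C4, G3.
Each moves down a 4th. Continuing: D3 → A2.

A2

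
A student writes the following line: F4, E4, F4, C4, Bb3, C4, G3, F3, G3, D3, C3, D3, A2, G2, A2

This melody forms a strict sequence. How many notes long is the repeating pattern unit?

3

There are 15 notes; a 3-note unit gives 5 cells:
F4 E4 F4 | C4 Bb3 C4 | G3 F3 G3 | D3 C3 D3 | A2 G2 A2
Each cell is the previous one down a 4th — so the unit is 3 notes.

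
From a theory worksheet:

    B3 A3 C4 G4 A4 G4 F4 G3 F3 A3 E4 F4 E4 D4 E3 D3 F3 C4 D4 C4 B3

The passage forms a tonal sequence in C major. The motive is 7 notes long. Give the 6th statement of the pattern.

Taking 7-note groups, the heads are B3, G3, E3: the pattern moves down a 3rd.
Carrying on: C3 → A2 → F2.
Statement 6 starts on F2 and keeps the same diatonic contour: F2 E2 G2 D3 E3 D3 C3.

F2 E2 G2 D3 E3 D3 C3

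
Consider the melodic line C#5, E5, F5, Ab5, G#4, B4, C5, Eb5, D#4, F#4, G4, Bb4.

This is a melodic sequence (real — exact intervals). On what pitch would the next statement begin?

With a 4-note motive the entries are C#5, G#4, D#4, each down a 4th from the previous.
One more step down a 4th gives A#3.

A#3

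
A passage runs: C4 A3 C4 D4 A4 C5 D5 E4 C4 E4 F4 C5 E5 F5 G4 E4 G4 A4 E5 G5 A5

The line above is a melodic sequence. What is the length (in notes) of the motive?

21 notes total. Splitting into 3 groups of 7:
C4 A3 C4 D4 A4 C5 D5 | E4 C4 E4 F4 C5 E5 F5 | G4 E4 G4 A4 E5 G5 A5
Every group is a transposition up a 3rd of the one before; no shorter unit works.

7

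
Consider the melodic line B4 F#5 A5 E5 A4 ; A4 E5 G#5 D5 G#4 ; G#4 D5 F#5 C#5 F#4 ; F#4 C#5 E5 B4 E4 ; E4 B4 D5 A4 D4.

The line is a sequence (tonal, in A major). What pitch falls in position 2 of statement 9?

With 5-note cells, note 2 of each statement runs F#5, E5, D5, C#5, B4.
Extending down a 2nd: A4 → G#4 → F#4 → E4.

E4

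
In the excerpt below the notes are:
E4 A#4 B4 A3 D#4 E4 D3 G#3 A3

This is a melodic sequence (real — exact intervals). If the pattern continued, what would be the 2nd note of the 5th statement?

The unit is 3 notes. Position-2 pitches of the 3 shown cells: A#4, D#4, G#3.
Each moves down a 5th. Continuing: C#3 → F#2.

F#2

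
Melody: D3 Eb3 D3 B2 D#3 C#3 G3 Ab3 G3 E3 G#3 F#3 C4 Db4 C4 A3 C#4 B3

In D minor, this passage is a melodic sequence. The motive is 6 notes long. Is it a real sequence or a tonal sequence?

real

Each cell has the same semitone pattern (1, -1, -3, 4, -2) — intervals are preserved exactly.
And Eb3 lies outside D minor, so the sequence is real rather than tonal.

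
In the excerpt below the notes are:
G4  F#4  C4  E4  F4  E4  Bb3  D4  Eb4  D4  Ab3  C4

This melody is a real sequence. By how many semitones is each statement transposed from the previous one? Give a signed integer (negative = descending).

-2

Taking 4-note groups, the heads are G4, F4, Eb4: the pattern moves down a 2nd.
Counting half-steps from G4 to F4: -2.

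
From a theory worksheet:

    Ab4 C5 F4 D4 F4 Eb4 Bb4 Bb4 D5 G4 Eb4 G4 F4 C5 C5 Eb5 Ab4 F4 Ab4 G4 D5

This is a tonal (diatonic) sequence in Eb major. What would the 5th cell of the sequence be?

The 7-note cells begin on Ab4, Bb4, C5 — each up a 2nd from the last.
Carrying on: D5 → Eb5.
From Eb5 the diatonic shape gives Eb5 G5 C5 Ab4 C5 Bb4 F5.

Eb5 G5 C5 Ab4 C5 Bb4 F5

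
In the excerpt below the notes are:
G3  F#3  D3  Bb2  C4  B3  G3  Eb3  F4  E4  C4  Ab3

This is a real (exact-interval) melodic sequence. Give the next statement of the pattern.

Bb4 A4 F4 Db4

Taking 4-note groups, the heads are G3, C4, F4: the pattern moves up a 4th.
Statement 4 starts on Bb4 and keeps the same exact contour: Bb4 A4 F4 Db4.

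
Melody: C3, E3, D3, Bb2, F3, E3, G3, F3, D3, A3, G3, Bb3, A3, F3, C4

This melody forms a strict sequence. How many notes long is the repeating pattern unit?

There are 15 notes; a 5-note unit gives 3 cells:
C3 E3 D3 Bb2 F3 | E3 G3 F3 D3 A3 | G3 Bb3 A3 F3 C4
Every group is a transposition up a 3rd of the one before; no shorter unit works.

5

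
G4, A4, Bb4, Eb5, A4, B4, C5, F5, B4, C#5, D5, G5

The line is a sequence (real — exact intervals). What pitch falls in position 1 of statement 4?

Grouping in 4s, the 1st note of each cell is G4, A4, B4.
From B4, up a 2nd gives C#5.

C#5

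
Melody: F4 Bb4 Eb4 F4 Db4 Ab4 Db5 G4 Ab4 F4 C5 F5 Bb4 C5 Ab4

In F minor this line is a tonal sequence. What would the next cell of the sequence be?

Eb5 Ab5 Db5 Eb5 C5

The 5-note cells begin on F4, Ab4, C5 — each up a 3rd from the last.
From Eb5 the diatonic shape gives Eb5 Ab5 Db5 Eb5 C5.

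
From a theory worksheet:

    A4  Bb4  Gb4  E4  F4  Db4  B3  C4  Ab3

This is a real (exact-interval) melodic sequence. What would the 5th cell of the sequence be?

The 3-note cells begin on A4, E4, B3 — each down a 4th from the last.
Extending down a 4th: F#3 → C#3.
So cell 5 is C#3 D3 Bb2.

C#3 D3 Bb2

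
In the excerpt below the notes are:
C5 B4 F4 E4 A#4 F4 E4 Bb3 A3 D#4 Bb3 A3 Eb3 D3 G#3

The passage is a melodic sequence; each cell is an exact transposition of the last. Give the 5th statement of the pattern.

Ab2 G2 Db2 C2 F#2

Taking 5-note groups, the heads are C5, F4, Bb3: the pattern moves down a 5th.
Carrying on: Eb3 → Ab2.
Statement 5 starts on Ab2 and keeps the same exact contour: Ab2 G2 Db2 C2 F#2.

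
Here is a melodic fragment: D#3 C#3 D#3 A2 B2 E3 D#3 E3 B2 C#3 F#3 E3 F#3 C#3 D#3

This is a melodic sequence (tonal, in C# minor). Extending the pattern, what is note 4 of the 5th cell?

E3

The unit is 5 notes. Position-4 pitches of the 3 shown cells: A2, B2, C#3.
Carrying that up a 2nd forward: D#3 → E3.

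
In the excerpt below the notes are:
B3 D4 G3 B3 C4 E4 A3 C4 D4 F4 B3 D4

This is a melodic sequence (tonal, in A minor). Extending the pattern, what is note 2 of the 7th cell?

C5

Grouping in 4s, the 2nd note of each cell is D4, E4, F4.
Each moves up a 2nd. Continuing: G4 → A4 → B4 → C5.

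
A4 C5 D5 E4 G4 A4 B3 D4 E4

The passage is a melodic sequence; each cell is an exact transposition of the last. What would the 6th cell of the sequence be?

G#2 B2 C#3

Taking 3-note groups, the heads are A4, E4, B3: the pattern moves down a 4th.
Continuing the starts: F#3 → C#3 → G#2.
Statement 6 starts on G#2 and keeps the same exact contour: G#2 B2 C#3.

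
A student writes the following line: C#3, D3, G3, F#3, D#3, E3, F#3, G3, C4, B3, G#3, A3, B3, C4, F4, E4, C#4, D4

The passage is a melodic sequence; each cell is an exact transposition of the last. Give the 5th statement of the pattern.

Unit = 6 notes; the statements start on C#3, F#3, B3, moving up a 4th each time.
Extending up a 4th: E4 → A4.
From A4 the exact shape gives A4 Bb4 Eb5 D5 B4 C5.

A4 Bb4 Eb5 D5 B4 C5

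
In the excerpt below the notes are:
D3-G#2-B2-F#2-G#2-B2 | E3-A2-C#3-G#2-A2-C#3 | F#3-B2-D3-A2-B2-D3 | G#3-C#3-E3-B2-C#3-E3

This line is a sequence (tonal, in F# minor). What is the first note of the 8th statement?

Taking 6-note groups, the heads are D3, E3, F#3, G#3: the pattern moves up a 2nd.
Extending the heads up a 2nd: A3 → B3 → C#4 → D4.

D4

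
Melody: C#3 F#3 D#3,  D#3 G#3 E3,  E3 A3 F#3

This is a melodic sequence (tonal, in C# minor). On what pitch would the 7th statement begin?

B3

With a 3-note motive the entries are C#3, D#3, E3, each up a 2nd from the previous.
Extending the heads up a 2nd: F#3 → G#3 → A3 → B3.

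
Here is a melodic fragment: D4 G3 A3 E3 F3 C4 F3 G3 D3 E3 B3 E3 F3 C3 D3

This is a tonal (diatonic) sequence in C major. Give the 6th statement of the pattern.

With a 5-note motive the entries are D4, C4, B3, each down a 2nd from the previous.
Extending down a 2nd: A3 → G3 → F3.
So cell 6 is F3 B2 C3 G2 A2.

F3 B2 C3 G2 A2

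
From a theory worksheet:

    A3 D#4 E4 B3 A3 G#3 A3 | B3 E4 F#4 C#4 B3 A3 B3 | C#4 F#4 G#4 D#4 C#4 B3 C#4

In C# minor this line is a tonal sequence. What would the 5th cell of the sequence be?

E4 A4 B4 F#4 E4 D#4 E4

The 7-note cells begin on A3, B3, C#4 — each up a 2nd from the last.
Extending up a 2nd: D#4 → E4.
From E4 the diatonic shape gives E4 A4 B4 F#4 E4 D#4 E4.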